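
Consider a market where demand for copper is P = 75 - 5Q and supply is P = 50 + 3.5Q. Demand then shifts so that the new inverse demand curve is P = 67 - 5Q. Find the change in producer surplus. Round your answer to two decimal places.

Initial equilibrium: Q_0 = 2.9412, P_0 = 60.2941; CS_0 = (1/2)(2.9412)(14.7059) = 21.6263, PS_0 = (1/2)(2.9412)(10.2941) = 15.1384.
New equilibrium: 67 - 5Q = 50 + 3.5Q gives Q_1 = 2, P_1 = 57; CS_1 = 10, PS_1 = 7.
Change in producer surplus = 7 - 15.1384 = -8.1384.

-8.14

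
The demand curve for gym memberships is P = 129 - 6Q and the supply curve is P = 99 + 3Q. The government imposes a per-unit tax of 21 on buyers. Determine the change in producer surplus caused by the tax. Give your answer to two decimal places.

Pre-tax equilibrium: 129 - 6Q = 99 + 3Q gives Q* = 3.3333, P* = 109.
With the tax, buyers' net willingness to pay falls by 21: (129 - 21) - 6Q = 99 + 3Q, so Q_t = 1. Buyers pay P_b = 123; sellers receive P_s = P_b - 21 = 102.
PS falls from (1/2)(3.3333)(10) = 16.6667 to (1/2)(1)(3) = 1.5, a change of -15.1667.

-15.17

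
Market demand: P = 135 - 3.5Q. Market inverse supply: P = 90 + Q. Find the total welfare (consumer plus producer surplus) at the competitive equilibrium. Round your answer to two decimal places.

Equilibrium: 135 - 3.5Q = 90 + Q, so Q* = 10 and P* = 100.
Total surplus is the full triangle between the curves from 0 to Q*: (1/2)(10)(135 - 90) = 225.

225.00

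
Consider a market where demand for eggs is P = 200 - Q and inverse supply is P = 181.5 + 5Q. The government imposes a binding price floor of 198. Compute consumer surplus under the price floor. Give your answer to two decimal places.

Free-market equilibrium: 200 - Q = 181.5 + 5Q gives Q* = 3.0833, P* = 196.9167.
At the floor price 198, quantity demanded is (200 - 198)/1 = 2; demand is the short side, so Q = 2 trades at P = 198.
CS is the triangle under demand above 198: (1/2)(2)(200 - 198) = 2.

2.00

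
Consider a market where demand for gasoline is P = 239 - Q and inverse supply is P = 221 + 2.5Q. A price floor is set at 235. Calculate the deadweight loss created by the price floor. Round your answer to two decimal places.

Free-market equilibrium: 239 - Q = 221 + 2.5Q gives Q* = 5.1429, P* = 233.8571.
At P = 235, buyers demand (239 - 235)/1 = 4 while sellers would supply more, so the quantity traded is 4 at price 235.
The lost-trades triangle has base Q* - 4 = 1.1429 and height equal to the gap between the curves at Q = 4, which is 235 - 231 = 4. DWL = (1/2)(1.1429)(4) = 2.2857.

2.29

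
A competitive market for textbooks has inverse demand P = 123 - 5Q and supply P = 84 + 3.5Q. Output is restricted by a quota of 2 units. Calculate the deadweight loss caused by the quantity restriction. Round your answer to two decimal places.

Unrestricted equilibrium: Q* = (123 - 84)/(5 + 3.5) = 4.5882.
At Q = 2 the demand price is 123 - 5(2) = 113 and the supply price is 84 + 3.5(2) = 91.
Deadweight loss is the triangle between the curves from 2 to 4.5882: (1/2)(113 - 91)(4.5882 - 2) = 28.4706.

28.47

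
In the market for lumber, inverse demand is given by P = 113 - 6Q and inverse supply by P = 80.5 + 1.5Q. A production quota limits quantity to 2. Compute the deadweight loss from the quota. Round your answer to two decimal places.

20.42

Without the quota, 113 - 6Q = 80.5 + 1.5Q gives Q* = 4.3333.
At Q = 2 the demand price is 113 - 6(2) = 101 and the supply price is 80.5 + 1.5(2) = 83.5.
Deadweight loss is the triangle between the curves from 2 to 4.3333: (1/2)(101 - 83.5)(4.3333 - 2) = 20.4167.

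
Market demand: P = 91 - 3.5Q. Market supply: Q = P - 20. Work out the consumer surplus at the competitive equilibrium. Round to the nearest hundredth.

Rewriting supply in inverse form: P = 20 + Q.
Setting demand equal to supply, 71 = 4.5Q, so Q* = 15.7778 and P* = 35.7778.
CS is the area between the demand curve and P* from 0 to Q*: (1/2)(15.7778)(55.2222) = 435.642.

435.64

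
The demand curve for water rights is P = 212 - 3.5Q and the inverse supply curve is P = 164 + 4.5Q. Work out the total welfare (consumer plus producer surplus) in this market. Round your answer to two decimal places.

Setting demand equal to supply, 48 = 8Q, so Q* = 6 and P* = 191.
CS = (1/2)(6)(21) = 63 and PS = (1/2)(6)(27) = 81, so total surplus = 144.

144.00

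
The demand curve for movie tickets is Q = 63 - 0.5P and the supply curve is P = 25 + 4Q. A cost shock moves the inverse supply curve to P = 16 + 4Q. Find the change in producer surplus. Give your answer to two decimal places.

105.50

Rewriting demand in inverse form: P = 126 - 2Q.
Initial equilibrium: Q_0 = 16.8333, P_0 = 92.3333; CS_0 = (1/2)(16.8333)(33.6667) = 283.3611, PS_0 = (1/2)(16.8333)(67.3333) = 566.7222.
New equilibrium: 126 - 2Q = 16 + 4Q gives Q_1 = 18.3333, P_1 = 89.3333; CS_1 = 336.1111, PS_1 = 672.2222.
Change in producer surplus = 672.2222 - 566.7222 = 105.5.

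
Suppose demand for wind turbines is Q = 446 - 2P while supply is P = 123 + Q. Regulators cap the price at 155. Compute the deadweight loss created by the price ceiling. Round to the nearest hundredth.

901.33

Rewriting demand in inverse form: P = 223 - 0.5Q.
Without the control, 223 - 0.5Q = 123 + Q so Q* = 66.6667 and P* = 189.6667.
At the ceiling price 155, quantity supplied is (155 - 123)/1 = 32; supply is the short side, so Q = 32 trades at P = 155.
The lost-trades triangle has base Q* - 32 = 34.6667 and height equal to the gap between the curves at Q = 32, which is 207 - 155 = 52. DWL = (1/2)(34.6667)(52) = 901.3333.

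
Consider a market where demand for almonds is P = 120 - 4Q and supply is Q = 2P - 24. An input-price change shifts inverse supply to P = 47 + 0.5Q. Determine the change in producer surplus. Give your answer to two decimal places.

Rewriting supply in inverse form: P = 12 + 0.5Q.
Initial equilibrium: Q_0 = 24, P_0 = 24; CS_0 = (1/2)(24)(96) = 1152, PS_0 = (1/2)(24)(12) = 144.
New equilibrium: 120 - 4Q = 47 + 0.5Q gives Q_1 = 16.2222, P_1 = 55.1111; CS_1 = 526.321, PS_1 = 65.7901.
Change in producer surplus = 65.7901 - 144 = -78.2099.

-78.21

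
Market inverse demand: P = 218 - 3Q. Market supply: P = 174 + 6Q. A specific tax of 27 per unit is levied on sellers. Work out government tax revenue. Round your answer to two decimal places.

Pre-tax equilibrium: 218 - 3Q = 174 + 6Q gives Q* = 4.8889, P* = 203.3333.
With the tax, sellers need 27 more per unit: 218 - 3Q = 174 + 6Q + 27, so Q_t = 1.8889. Buyers pay P_b = 212.3333; sellers receive P_s = P_b - 27 = 185.3333.
Revenue is the tax times quantity traded: 27 x 1.8889 = 51.

51.00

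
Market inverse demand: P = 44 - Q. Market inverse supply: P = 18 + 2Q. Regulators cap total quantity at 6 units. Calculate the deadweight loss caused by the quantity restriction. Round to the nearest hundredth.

Without the quota, 44 - Q = 18 + 2Q gives Q* = 8.6667.
At Q = 6 the demand price is 44 - (6) = 38 and the supply price is 18 + 2(6) = 30.
DWL = (1/2)(gap between curves at 6) x (Q* - 6) = (1/2)(8)(2.6667) = 10.6667.

10.67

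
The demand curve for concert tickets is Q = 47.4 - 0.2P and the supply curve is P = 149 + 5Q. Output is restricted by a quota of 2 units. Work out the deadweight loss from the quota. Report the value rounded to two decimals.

231.20

Rewriting demand in inverse form: P = 237 - 5Q.
Without the quota, 237 - 5Q = 149 + 5Q gives Q* = 8.8.
At Q = 2 the demand price is 237 - 5(2) = 227 and the supply price is 149 + 5(2) = 159.
Deadweight loss is the triangle between the curves from 2 to 8.8: (1/2)(227 - 159)(8.8 - 2) = 231.2.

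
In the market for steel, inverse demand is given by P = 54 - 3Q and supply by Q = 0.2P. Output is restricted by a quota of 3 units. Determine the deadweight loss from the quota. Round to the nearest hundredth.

56.25

Rewriting supply in inverse form: P = 5Q.
Without the quota, 54 - 3Q = 5Q gives Q* = 6.75.
At Q = 3 the demand price is 54 - 3(3) = 45 and the supply price is 0 + 5(3) = 15.
Deadweight loss is the triangle between the curves from 3 to 6.75: (1/2)(45 - 15)(6.75 - 3) = 56.25.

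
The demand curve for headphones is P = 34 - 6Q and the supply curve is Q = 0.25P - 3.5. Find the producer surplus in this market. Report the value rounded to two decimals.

Rewriting supply in inverse form: P = 14 + 4Q.
Set 34 - 6Q = 14 + 4Q, which gives 20 = 10Q, so Q* = 2 and P* = 34 - 6(2) = 22.
PS is the area between P* and the supply curve from 0 to Q*: (1/2)(2)(8) = 8.

8.00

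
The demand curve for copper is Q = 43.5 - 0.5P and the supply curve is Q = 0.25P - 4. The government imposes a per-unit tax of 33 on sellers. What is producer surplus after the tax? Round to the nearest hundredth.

80.22

Rewriting demand in inverse form: P = 87 - 2Q.
Rewriting supply in inverse form: P = 16 + 4Q.
Pre-tax equilibrium: 87 - 2Q = 16 + 4Q gives Q* = 11.8333, P* = 63.3333.
A tax on sellers shifts supply up by 33: 87 - 2Q = 16 + 4Q + 33, so Q_t = 6.3333. Buyers pay P_b = 74.3333; sellers receive P_s = P_b - 33 = 41.3333.
Producer surplus is the triangle above supply below P_s: (1/2)(6.3333)(41.3333 - 16) = 80.2222.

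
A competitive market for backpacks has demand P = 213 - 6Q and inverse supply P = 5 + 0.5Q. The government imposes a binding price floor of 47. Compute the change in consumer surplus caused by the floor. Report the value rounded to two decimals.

Without the control, 213 - 6Q = 5 + 0.5Q so Q* = 32 and P* = 21.
At the floor price 47, quantity demanded is (213 - 47)/6 = 27.6667; demand is the short side, so Q = 27.6667 trades at P = 47.
CS goes from (1/2)(32)(192) = 3072 to 2296.3333 (computed as (213 - 47)(27.6667) - (1/2)(6)(27.6667)^2), a change of -775.6667.

-775.67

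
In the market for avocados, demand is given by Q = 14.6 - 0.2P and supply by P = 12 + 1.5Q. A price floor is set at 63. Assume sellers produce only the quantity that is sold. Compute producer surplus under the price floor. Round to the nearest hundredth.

Rewriting demand in inverse form: P = 73 - 5Q.
Without the control, 73 - 5Q = 12 + 1.5Q so Q* = 9.3846 and P* = 26.0769.
At P = 63, buyers demand (73 - 63)/5 = 2 while sellers would supply more, so the quantity traded is 2 at price 63.
The supply price at Q = 2 is 15. PS is the trapezoid between 63 and supply over [0, 2]: (1/2)[(63 - 12) + (63 - 15)](2) = 99.

99.00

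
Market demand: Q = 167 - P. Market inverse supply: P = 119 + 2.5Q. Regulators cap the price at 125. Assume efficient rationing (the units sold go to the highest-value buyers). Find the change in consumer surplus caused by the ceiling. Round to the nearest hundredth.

3.88

Rewriting demand in inverse form: P = 167 - Q.
Free-market equilibrium: 167 - Q = 119 + 2.5Q gives Q* = 13.7143, P* = 153.2857.
At the ceiling price 125, quantity supplied is (125 - 119)/2.5 = 2.4; supply is the short side, so Q = 2.4 trades at P = 125.
CS goes from (1/2)(13.7143)(13.7143) = 94.0408 to 97.92 (computed as (167 - 125)(2.4) - (1/2)(1)(2.4)^2), a change of 3.8792.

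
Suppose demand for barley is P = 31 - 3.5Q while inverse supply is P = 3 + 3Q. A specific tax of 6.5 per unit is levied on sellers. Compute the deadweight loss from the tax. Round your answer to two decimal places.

Without the tax, 31 - 3.5Q = 3 + 3Q so Q* = 4.3077 and P* = 15.9231.
With the tax, sellers need 6.5 more per unit: 31 - 3.5Q = 3 + 3Q + 6.5, so Q_t = 3.3077. Buyers pay P_b = 19.4231; sellers receive P_s = P_b - 6.5 = 12.9231.
Deadweight loss is the triangle between the curves from Q_t to Q*: (1/2)(4.3077 - 3.3077)(6.5) = 3.25.

3.25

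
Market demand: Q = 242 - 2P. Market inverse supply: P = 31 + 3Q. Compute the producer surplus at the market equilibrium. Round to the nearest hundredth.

Rewriting demand in inverse form: P = 121 - 0.5Q.
Setting demand equal to supply, 90 = 3.5Q, so Q* = 25.7143 and P* = 108.1429.
Producer surplus is the triangle above supply below P*: (1/2)(25.7143)(108.1429 - 31) = (1/2)(25.7143)(77.1429) = 991.8367.

991.84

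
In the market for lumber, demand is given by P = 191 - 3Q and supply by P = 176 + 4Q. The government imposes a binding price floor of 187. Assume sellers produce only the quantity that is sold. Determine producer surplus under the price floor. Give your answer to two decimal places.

Without the control, 191 - 3Q = 176 + 4Q so Q* = 2.1429 and P* = 184.5714.
At P = 187, buyers demand (191 - 187)/3 = 1.3333 while sellers would supply more, so the quantity traded is 1.3333 at price 187.
The supply price at Q = 1.3333 is 181.3333. PS is the trapezoid between 187 and supply over [0, 1.3333]: (1/2)[(187 - 176) + (187 - 181.3333)](1.3333) = 11.1111.

11.11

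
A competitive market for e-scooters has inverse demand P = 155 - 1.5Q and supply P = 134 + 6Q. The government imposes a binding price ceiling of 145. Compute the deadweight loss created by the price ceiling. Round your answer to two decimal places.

Without the control, 155 - 1.5Q = 134 + 6Q so Q* = 2.8 and P* = 150.8.
At the ceiling price 145, quantity supplied is (145 - 134)/6 = 1.8333; supply is the short side, so Q = 1.8333 trades at P = 145.
The lost-trades triangle has base Q* - 1.8333 = 0.9667 and height equal to the gap between the curves at Q = 1.8333, which is 152.25 - 145 = 7.25. DWL = (1/2)(0.9667)(7.25) = 3.5042.

3.50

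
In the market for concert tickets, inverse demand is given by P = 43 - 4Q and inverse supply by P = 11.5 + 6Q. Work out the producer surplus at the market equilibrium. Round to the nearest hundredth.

29.77

Equilibrium: 43 - 4Q = 11.5 + 6Q, so Q* = 3.15 and P* = 30.4.
Producer surplus is the triangle above supply below P*: (1/2)(3.15)(30.4 - 11.5) = (1/2)(3.15)(18.9) = 29.7675.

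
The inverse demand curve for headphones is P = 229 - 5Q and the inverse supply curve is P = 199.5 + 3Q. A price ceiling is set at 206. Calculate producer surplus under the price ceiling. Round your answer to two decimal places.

Without the control, 229 - 5Q = 199.5 + 3Q so Q* = 3.6875 and P* = 210.5625.
At the ceiling price 206, quantity supplied is (206 - 199.5)/3 = 2.1667; supply is the short side, so Q = 2.1667 trades at P = 206.
PS is the triangle above supply below 206: (1/2)(2.1667)(206 - 199.5) = 7.0417.

7.04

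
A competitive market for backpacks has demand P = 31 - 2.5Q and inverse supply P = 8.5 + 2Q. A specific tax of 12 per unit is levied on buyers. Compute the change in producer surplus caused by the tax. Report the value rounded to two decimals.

Without the tax, 31 - 2.5Q = 8.5 + 2Q so Q* = 5 and P* = 18.5.
A tax on buyers shifts demand down by 12: (31 - 12) - 2.5Q = 8.5 + 2Q, so Q_t = 2.3333. Buyers pay P_b = 25.1667; sellers receive P_s = P_b - 12 = 13.1667.
PS falls from (1/2)(5)(10) = 25 to (1/2)(2.3333)(4.6667) = 5.4444, a change of -19.5556.

-19.56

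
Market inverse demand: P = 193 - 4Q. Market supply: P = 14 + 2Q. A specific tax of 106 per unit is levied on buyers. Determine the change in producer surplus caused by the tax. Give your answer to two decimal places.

-742.00

Without the tax, 193 - 4Q = 14 + 2Q so Q* = 29.8333 and P* = 73.6667.
A tax on buyers shifts demand down by 106: (193 - 106) - 4Q = 14 + 2Q, so Q_t = 12.1667. Buyers pay P_b = 144.3333; sellers receive P_s = P_b - 106 = 38.3333.
Producers lose the trapezoid between P_s and P* out to Q_t plus the triangle from Q_t to Q*: change in PS = 148.0278 - 890.0278 = -742.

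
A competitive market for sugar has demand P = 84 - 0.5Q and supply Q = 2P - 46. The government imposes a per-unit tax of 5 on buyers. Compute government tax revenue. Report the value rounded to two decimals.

Rewriting supply in inverse form: P = 23 + 0.5Q.
Pre-tax equilibrium: 84 - 0.5Q = 23 + 0.5Q gives Q* = 61, P* = 53.5.
With the tax, buyers' net willingness to pay falls by 5: (84 - 5) - 0.5Q = 23 + 0.5Q, so Q_t = 56. Buyers pay P_b = 56; sellers receive P_s = P_b - 5 = 51.
Revenue is the tax times quantity traded: 5 x 56 = 280.

280.00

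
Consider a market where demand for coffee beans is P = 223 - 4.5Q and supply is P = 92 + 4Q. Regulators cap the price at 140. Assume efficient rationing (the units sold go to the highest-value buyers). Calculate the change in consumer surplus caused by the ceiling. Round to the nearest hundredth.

Without the control, 223 - 4.5Q = 92 + 4Q so Q* = 15.4118 and P* = 153.6471.
At the ceiling price 140, quantity supplied is (140 - 92)/4 = 12; supply is the short side, so Q = 12 trades at P = 140.
CS goes from (1/2)(15.4118)(69.3529) = 534.4256 to 672 (computed as (223 - 140)(12) - (1/2)(4.5)(12)^2), a change of 137.5744.

137.57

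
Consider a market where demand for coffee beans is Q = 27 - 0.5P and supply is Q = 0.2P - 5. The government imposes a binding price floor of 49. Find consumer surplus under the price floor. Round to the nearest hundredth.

6.25

Rewriting demand in inverse form: P = 54 - 2Q.
Rewriting supply in inverse form: P = 25 + 5Q.
Without the control, 54 - 2Q = 25 + 5Q so Q* = 4.1429 and P* = 45.7143.
At P = 49, buyers demand (54 - 49)/2 = 2.5 while sellers would supply more, so the quantity traded is 2.5 at price 49.
CS is the triangle under demand above 49: (1/2)(2.5)(54 - 49) = 6.25.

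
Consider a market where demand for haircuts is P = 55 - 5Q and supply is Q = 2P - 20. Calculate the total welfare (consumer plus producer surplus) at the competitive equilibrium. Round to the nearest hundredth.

Rewriting supply in inverse form: P = 10 + 0.5Q.
Set 55 - 5Q = 10 + 0.5Q, which gives 45 = 5.5Q, so Q* = 8.1818 and P* = 55 - 5(8.1818) = 14.0909.
CS = (1/2)(8.1818)(40.9091) = 167.3554 and PS = (1/2)(8.1818)(4.0909) = 16.7355, so total surplus = 184.0909.

184.09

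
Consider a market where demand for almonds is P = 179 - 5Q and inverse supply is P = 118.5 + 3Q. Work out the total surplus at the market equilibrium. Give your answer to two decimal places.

228.77

Setting demand equal to supply, 60.5 = 8Q, so Q* = 7.5625 and P* = 141.1875.
CS = (1/2)(7.5625)(37.8125) = 142.9785 and PS = (1/2)(7.5625)(22.6875) = 85.7871, so total surplus = 228.7656.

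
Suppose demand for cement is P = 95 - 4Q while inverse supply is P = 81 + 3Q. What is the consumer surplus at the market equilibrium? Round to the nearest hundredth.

Equilibrium: 95 - 4Q = 81 + 3Q, so Q* = 2 and P* = 87.
CS is the area between the demand curve and P* from 0 to Q*: (1/2)(2)(8) = 8.

8.00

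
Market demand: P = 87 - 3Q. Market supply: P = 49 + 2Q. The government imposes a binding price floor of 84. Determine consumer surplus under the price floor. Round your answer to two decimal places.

Without the control, 87 - 3Q = 49 + 2Q so Q* = 7.6 and P* = 64.2.
At the floor price 84, quantity demanded is (87 - 84)/3 = 1; demand is the short side, so Q = 1 trades at P = 84.
CS is the triangle under demand above 84: (1/2)(1)(87 - 84) = 1.5.

1.50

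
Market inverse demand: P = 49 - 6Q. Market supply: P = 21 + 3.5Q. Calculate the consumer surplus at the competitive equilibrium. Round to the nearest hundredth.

26.06

Equilibrium: 49 - 6Q = 21 + 3.5Q, so Q* = 2.9474 and P* = 31.3158.
CS is the area between the demand curve and P* from 0 to Q*: (1/2)(2.9474)(17.6842) = 26.0609.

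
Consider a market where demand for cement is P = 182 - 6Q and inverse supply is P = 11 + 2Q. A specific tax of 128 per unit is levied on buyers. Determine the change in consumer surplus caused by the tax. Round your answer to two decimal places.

-1284.00

Without the tax, 182 - 6Q = 11 + 2Q so Q* = 21.375 and P* = 53.75.
A tax on buyers shifts demand down by 128: (182 - 128) - 6Q = 11 + 2Q, so Q_t = 5.375. Buyers pay P_b = 149.75; sellers receive P_s = P_b - 128 = 21.75.
CS falls from (1/2)(21.375)(128.25) = 1370.6719 to (1/2)(5.375)(32.25) = 86.6719, a change of -1284.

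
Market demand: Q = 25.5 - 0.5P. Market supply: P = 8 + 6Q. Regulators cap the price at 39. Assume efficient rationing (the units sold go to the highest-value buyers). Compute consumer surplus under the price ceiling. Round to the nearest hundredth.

35.31

Rewriting demand in inverse form: P = 51 - 2Q.
Free-market equilibrium: 51 - 2Q = 8 + 6Q gives Q* = 5.375, P* = 40.25.
At P = 39, sellers supply (39 - 8)/6 = 5.1667 while buyers want more, so the quantity traded is 5.1667 at price 39.
The demand price at Q = 5.1667 is 40.6667. CS is the trapezoid between demand and 39 over [0, 5.1667]: (1/2)[(51 - 39) + (40.6667 - 39)](5.1667) = 35.3056.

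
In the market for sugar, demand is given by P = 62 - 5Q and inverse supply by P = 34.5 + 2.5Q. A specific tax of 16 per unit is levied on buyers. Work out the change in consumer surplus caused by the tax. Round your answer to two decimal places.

-27.73

Pre-tax equilibrium: 62 - 5Q = 34.5 + 2.5Q gives Q* = 3.6667, P* = 43.6667.
A tax on buyers shifts demand down by 16: (62 - 16) - 5Q = 34.5 + 2.5Q, so Q_t = 1.5333. Buyers pay P_b = 54.3333; sellers receive P_s = P_b - 16 = 38.3333.
Consumers lose the trapezoid between P* and P_b out to Q_t plus the triangle from Q_t to Q*: change in CS = 5.8778 - 33.6111 = -27.7333.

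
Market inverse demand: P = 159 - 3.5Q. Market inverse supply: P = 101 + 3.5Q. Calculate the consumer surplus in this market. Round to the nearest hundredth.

Set 159 - 3.5Q = 101 + 3.5Q, which gives 58 = 7Q, so Q* = 8.2857 and P* = 159 - 3.5(8.2857) = 130.
Consumer surplus is the triangle under demand above P*: (1/2)(8.2857)(159 - 130) = (1/2)(8.2857)(29) = 120.1429.

120.14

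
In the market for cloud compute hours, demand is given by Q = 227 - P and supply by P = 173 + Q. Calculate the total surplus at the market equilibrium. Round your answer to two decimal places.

Rewriting demand in inverse form: P = 227 - Q.
Set 227 - Q = 173 + Q, which gives 54 = 2Q, so Q* = 27 and P* = 227 - (27) = 200.
CS = (1/2)(27)(27) = 364.5 and PS = (1/2)(27)(27) = 364.5, so total surplus = 729.

729.00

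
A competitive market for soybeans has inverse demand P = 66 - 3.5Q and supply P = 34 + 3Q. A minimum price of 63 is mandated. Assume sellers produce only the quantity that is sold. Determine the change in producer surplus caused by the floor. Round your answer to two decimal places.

Free-market equilibrium: 66 - 3.5Q = 34 + 3Q gives Q* = 4.9231, P* = 48.7692.
At the floor price 63, quantity demanded is (66 - 63)/3.5 = 0.8571; demand is the short side, so Q = 0.8571 trades at P = 63.
PS goes from (1/2)(4.9231)(14.7692) = 36.355 to 23.7551 (computed as (63 - 34)(0.8571) - (1/2)(3)(0.8571)^2), a change of -12.5999.

-12.60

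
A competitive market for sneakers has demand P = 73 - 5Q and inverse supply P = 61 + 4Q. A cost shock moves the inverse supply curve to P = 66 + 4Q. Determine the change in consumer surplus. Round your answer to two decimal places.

-2.93

Initial equilibrium: Q_0 = 1.3333, P_0 = 66.3333; CS_0 = (1/2)(1.3333)(6.6667) = 4.4444, PS_0 = (1/2)(1.3333)(5.3333) = 3.5556.
New equilibrium: 73 - 5Q = 66 + 4Q gives Q_1 = 0.7778, P_1 = 69.1111; CS_1 = 1.5123, PS_1 = 1.2099.
Change in consumer surplus = 1.5123 - 4.4444 = -2.9321.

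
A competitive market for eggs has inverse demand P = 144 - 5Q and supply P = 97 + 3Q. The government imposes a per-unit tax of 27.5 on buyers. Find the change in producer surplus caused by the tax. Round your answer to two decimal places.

-42.86

Pre-tax equilibrium: 144 - 5Q = 97 + 3Q gives Q* = 5.875, P* = 114.625.
A tax on buyers shifts demand down by 27.5: (144 - 27.5) - 5Q = 97 + 3Q, so Q_t = 2.4375. Buyers pay P_b = 131.8125; sellers receive P_s = P_b - 27.5 = 104.3125.
PS falls from (1/2)(5.875)(17.625) = 51.7734 to (1/2)(2.4375)(7.3125) = 8.9121, a change of -42.8613.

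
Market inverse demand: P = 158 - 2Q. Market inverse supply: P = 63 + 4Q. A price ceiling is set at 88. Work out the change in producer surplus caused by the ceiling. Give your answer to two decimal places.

-423.26

Free-market equilibrium: 158 - 2Q = 63 + 4Q gives Q* = 15.8333, P* = 126.3333.
At the ceiling price 88, quantity supplied is (88 - 63)/4 = 6.25; supply is the short side, so Q = 6.25 trades at P = 88.
PS goes from (1/2)(15.8333)(63.3333) = 501.3889 to 78.125 (computed as (88 - 63)(6.25) - (1/2)(4)(6.25)^2), a change of -423.2639.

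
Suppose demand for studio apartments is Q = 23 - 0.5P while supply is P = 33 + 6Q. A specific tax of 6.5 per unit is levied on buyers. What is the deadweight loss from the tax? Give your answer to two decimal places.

2.64

Rewriting demand in inverse form: P = 46 - 2Q.
Pre-tax equilibrium: 46 - 2Q = 33 + 6Q gives Q* = 1.625, P* = 42.75.
With the tax, buyers' net willingness to pay falls by 6.5: (46 - 6.5) - 2Q = 33 + 6Q, so Q_t = 0.8125. Buyers pay P_b = 44.375; sellers receive P_s = P_b - 6.5 = 37.875.
The welfare triangle lost has base Q* - Q_t = 0.8125 and height t = 6.5, so DWL = (1/2)(0.8125)(6.5) = 2.6406.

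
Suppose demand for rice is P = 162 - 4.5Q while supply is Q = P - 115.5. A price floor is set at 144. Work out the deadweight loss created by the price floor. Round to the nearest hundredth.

54.57

Rewriting supply in inverse form: P = 115.5 + Q.
Free-market equilibrium: 162 - 4.5Q = 115.5 + Q gives Q* = 8.4545, P* = 123.9545.
At P = 144, buyers demand (162 - 144)/4.5 = 4 while sellers would supply more, so the quantity traded is 4 at price 144.
The lost-trades triangle has base Q* - 4 = 4.4545 and height equal to the gap between the curves at Q = 4, which is 144 - 119.5 = 24.5. DWL = (1/2)(4.4545)(24.5) = 54.5682.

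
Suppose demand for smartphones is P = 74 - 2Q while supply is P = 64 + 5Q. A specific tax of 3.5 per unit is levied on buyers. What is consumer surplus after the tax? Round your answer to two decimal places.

0.86

Without the tax, 74 - 2Q = 64 + 5Q so Q* = 1.4286 and P* = 71.1429.
With the tax, buyers' net willingness to pay falls by 3.5: (74 - 3.5) - 2Q = 64 + 5Q, so Q_t = 0.9286. Buyers pay P_b = 72.1429; sellers receive P_s = P_b - 3.5 = 68.6429.
Consumer surplus is the triangle under demand above P_b: (1/2)(0.9286)(74 - 72.1429) = 0.8622.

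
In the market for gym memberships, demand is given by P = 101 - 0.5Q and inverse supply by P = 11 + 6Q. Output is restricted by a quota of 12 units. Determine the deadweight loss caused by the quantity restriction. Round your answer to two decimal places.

11.08

Unrestricted equilibrium: Q* = (101 - 11)/(0.5 + 6) = 13.8462.
At Q = 12 the demand price is 101 - 0.5(12) = 95 and the supply price is 11 + 6(12) = 83.
DWL = (1/2)(gap between curves at 12) x (Q* - 12) = (1/2)(12)(1.8462) = 11.0769.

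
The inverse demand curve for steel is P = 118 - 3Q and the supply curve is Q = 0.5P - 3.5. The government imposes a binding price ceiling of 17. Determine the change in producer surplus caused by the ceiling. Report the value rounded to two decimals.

-467.84

Rewriting supply in inverse form: P = 7 + 2Q.
Without the control, 118 - 3Q = 7 + 2Q so Q* = 22.2 and P* = 51.4.
At P = 17, sellers supply (17 - 7)/2 = 5 while buyers want more, so the quantity traded is 5 at price 17.
PS goes from (1/2)(22.2)(44.4) = 492.84 to 25 (computed as (17 - 7)(5) - (1/2)(2)(5)^2), a change of -467.84.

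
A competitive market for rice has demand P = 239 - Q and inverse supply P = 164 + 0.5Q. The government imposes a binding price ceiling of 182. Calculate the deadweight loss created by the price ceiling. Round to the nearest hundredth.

Free-market equilibrium: 239 - Q = 164 + 0.5Q gives Q* = 50, P* = 189.
At the ceiling price 182, quantity supplied is (182 - 164)/0.5 = 36; supply is the short side, so Q = 36 trades at P = 182.
At Q = 36 the demand price is 203 and the supply price is 182. Deadweight loss is the triangle between the curves from 36 to 50: (1/2)(203 - 182)(50 - 36) = 147.

147.00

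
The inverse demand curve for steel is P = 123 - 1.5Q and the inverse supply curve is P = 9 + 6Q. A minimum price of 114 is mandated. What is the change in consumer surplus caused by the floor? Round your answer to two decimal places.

-146.28

Free-market equilibrium: 123 - 1.5Q = 9 + 6Q gives Q* = 15.2, P* = 100.2.
At the floor price 114, quantity demanded is (123 - 114)/1.5 = 6; demand is the short side, so Q = 6 trades at P = 114.
CS goes from (1/2)(15.2)(22.8) = 173.28 to 27 (computed as (123 - 114)(6) - (1/2)(1.5)(6)^2), a change of -146.28.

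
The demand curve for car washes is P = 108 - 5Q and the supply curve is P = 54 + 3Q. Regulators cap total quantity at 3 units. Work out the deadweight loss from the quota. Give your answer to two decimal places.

56.25

Unrestricted equilibrium: Q* = (108 - 54)/(5 + 3) = 6.75.
At Q = 3 the demand price is 108 - 5(3) = 93 and the supply price is 54 + 3(3) = 63.
Deadweight loss is the triangle between the curves from 3 to 6.75: (1/2)(93 - 63)(6.75 - 3) = 56.25.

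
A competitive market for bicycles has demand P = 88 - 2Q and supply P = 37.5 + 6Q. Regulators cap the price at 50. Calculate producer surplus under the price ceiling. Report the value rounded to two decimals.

13.02

Free-market equilibrium: 88 - 2Q = 37.5 + 6Q gives Q* = 6.3125, P* = 75.375.
At P = 50, sellers supply (50 - 37.5)/6 = 2.0833 while buyers want more, so the quantity traded is 2.0833 at price 50.
PS is the triangle above supply below 50: (1/2)(2.0833)(50 - 37.5) = 13.0208.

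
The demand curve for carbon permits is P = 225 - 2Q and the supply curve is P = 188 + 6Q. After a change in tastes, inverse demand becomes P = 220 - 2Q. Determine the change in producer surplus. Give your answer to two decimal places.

-16.17

Initial equilibrium: Q_0 = 4.625, P_0 = 215.75; CS_0 = (1/2)(4.625)(9.25) = 21.3906, PS_0 = (1/2)(4.625)(27.75) = 64.1719.
New equilibrium: 220 - 2Q = 188 + 6Q gives Q_1 = 4, P_1 = 212; CS_1 = 16, PS_1 = 48.
Change in producer surplus = 48 - 64.1719 = -16.1719.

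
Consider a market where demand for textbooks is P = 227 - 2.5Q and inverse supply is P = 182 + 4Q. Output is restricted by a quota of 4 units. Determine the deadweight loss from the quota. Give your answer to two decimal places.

Without the quota, 227 - 2.5Q = 182 + 4Q gives Q* = 6.9231.
At Q = 4 the demand price is 227 - 2.5(4) = 217 and the supply price is 182 + 4(4) = 198.
DWL = (1/2)(gap between curves at 4) x (Q* - 4) = (1/2)(19)(2.9231) = 27.7692.

27.77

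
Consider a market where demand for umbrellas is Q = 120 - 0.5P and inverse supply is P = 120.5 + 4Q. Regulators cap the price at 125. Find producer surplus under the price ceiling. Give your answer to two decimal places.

2.53

Rewriting demand in inverse form: P = 240 - 2Q.
Free-market equilibrium: 240 - 2Q = 120.5 + 4Q gives Q* = 19.9167, P* = 200.1667.
At P = 125, sellers supply (125 - 120.5)/4 = 1.125 while buyers want more, so the quantity traded is 1.125 at price 125.
PS is the triangle above supply below 125: (1/2)(1.125)(125 - 120.5) = 2.5312.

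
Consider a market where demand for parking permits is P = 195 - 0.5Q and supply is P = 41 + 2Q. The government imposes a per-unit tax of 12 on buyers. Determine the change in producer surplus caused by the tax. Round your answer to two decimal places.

Pre-tax equilibrium: 195 - 0.5Q = 41 + 2Q gives Q* = 61.6, P* = 164.2.
A tax on buyers shifts demand down by 12: (195 - 12) - 0.5Q = 41 + 2Q, so Q_t = 56.8. Buyers pay P_b = 166.6; sellers receive P_s = P_b - 12 = 154.6.
Producers lose the trapezoid between P_s and P* out to Q_t plus the triangle from Q_t to Q*: change in PS = 3226.24 - 3794.56 = -568.32.

-568.32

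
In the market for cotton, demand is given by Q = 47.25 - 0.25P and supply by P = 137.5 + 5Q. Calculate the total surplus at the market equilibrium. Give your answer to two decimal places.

147.35

Rewriting demand in inverse form: P = 189 - 4Q.
Setting demand equal to supply, 51.5 = 9Q, so Q* = 5.7222 and P* = 166.1111.
CS = (1/2)(5.7222)(22.8889) = 65.4877 and PS = (1/2)(5.7222)(28.6111) = 81.8596, so total surplus = 147.3472.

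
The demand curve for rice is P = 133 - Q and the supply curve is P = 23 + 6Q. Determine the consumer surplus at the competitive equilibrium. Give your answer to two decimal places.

123.47

Setting demand equal to supply, 110 = 7Q, so Q* = 15.7143 and P* = 117.2857.
Consumer surplus is the triangle under demand above P*: (1/2)(15.7143)(133 - 117.2857) = (1/2)(15.7143)(15.7143) = 123.4694.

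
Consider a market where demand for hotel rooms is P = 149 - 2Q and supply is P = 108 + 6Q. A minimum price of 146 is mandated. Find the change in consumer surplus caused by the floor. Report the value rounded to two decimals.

-24.02

Free-market equilibrium: 149 - 2Q = 108 + 6Q gives Q* = 5.125, P* = 138.75.
At P = 146, buyers demand (149 - 146)/2 = 1.5 while sellers would supply more, so the quantity traded is 1.5 at price 146.
CS goes from (1/2)(5.125)(10.25) = 26.2656 to 2.25 (computed as (149 - 146)(1.5) - (1/2)(2)(1.5)^2), a change of -24.0156.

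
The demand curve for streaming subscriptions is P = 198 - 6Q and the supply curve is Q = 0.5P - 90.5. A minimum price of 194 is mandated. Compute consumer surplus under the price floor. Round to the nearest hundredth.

1.33

Rewriting supply in inverse form: P = 181 + 2Q.
Free-market equilibrium: 198 - 6Q = 181 + 2Q gives Q* = 2.125, P* = 185.25.
At P = 194, buyers demand (198 - 194)/6 = 0.6667 while sellers would supply more, so the quantity traded is 0.6667 at price 194.
CS is the triangle under demand above 194: (1/2)(0.6667)(198 - 194) = 1.3333.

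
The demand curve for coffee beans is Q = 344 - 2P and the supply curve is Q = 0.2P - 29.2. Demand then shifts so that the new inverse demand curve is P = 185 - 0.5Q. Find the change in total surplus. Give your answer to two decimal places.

Rewriting demand in inverse form: P = 172 - 0.5Q.
Rewriting supply in inverse form: P = 146 + 5Q.
Initial equilibrium: Q_0 = 4.7273, P_0 = 169.6364; CS_0 = (1/2)(4.7273)(2.3636) = 5.5868, PS_0 = (1/2)(4.7273)(23.6364) = 55.8678.
New equilibrium: 185 - 0.5Q = 146 + 5Q gives Q_1 = 7.0909, P_1 = 181.4545; CS_1 = 12.5702, PS_1 = 125.7025.
Change in total surplus = (12.5702 + 125.7025) - (5.5868 + 55.8678) = 76.8182.

76.82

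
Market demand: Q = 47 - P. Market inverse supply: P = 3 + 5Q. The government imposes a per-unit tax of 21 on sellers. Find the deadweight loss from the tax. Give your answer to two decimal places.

36.75

Rewriting demand in inverse form: P = 47 - Q.
Pre-tax equilibrium: 47 - Q = 3 + 5Q gives Q* = 7.3333, P* = 39.6667.
A tax on sellers shifts supply up by 21: 47 - Q = 3 + 5Q + 21, so Q_t = 3.8333. Buyers pay P_b = 43.1667; sellers receive P_s = P_b - 21 = 22.1667.
The welfare triangle lost has base Q* - Q_t = 3.5 and height t = 21, so DWL = (1/2)(3.5)(21) = 36.75.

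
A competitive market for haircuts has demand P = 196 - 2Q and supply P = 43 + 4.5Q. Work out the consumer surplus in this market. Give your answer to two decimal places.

Setting demand equal to supply, 153 = 6.5Q, so Q* = 23.5385 and P* = 148.9231.
Consumer surplus is the triangle under demand above P*: (1/2)(23.5385)(196 - 148.9231) = (1/2)(23.5385)(47.0769) = 554.0592.

554.06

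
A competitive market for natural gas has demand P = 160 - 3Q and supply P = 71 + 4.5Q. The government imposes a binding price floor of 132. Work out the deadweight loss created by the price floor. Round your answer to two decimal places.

Free-market equilibrium: 160 - 3Q = 71 + 4.5Q gives Q* = 11.8667, P* = 124.4.
At the floor price 132, quantity demanded is (160 - 132)/3 = 9.3333; demand is the short side, so Q = 9.3333 trades at P = 132.
At Q = 9.3333 the demand price is 132 and the supply price is 113. Deadweight loss is the triangle between the curves from 9.3333 to 11.8667: (1/2)(132 - 113)(11.8667 - 9.3333) = 24.0667.

24.07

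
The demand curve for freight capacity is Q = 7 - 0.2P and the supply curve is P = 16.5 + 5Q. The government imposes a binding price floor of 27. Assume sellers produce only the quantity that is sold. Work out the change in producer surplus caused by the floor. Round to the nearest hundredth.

1.84

Rewriting demand in inverse form: P = 35 - 5Q.
Without the control, 35 - 5Q = 16.5 + 5Q so Q* = 1.85 and P* = 25.75.
At P = 27, buyers demand (35 - 27)/5 = 1.6 while sellers would supply more, so the quantity traded is 1.6 at price 27.
PS goes from (1/2)(1.85)(9.25) = 8.5563 to 10.4 (computed as (27 - 16.5)(1.6) - (1/2)(5)(1.6)^2), a change of 1.8438.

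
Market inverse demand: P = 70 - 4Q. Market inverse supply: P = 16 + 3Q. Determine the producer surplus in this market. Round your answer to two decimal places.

Equilibrium: 70 - 4Q = 16 + 3Q, so Q* = 7.7143 and P* = 39.1429.
PS is the area between P* and the supply curve from 0 to Q*: (1/2)(7.7143)(23.1429) = 89.2653.

89.27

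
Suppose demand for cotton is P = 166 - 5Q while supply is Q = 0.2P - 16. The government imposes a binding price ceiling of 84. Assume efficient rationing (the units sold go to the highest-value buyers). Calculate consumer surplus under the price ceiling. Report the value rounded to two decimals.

Rewriting supply in inverse form: P = 80 + 5Q.
Free-market equilibrium: 166 - 5Q = 80 + 5Q gives Q* = 8.6, P* = 123.
At the ceiling price 84, quantity supplied is (84 - 80)/5 = 0.8; supply is the short side, so Q = 0.8 trades at P = 84.
The demand price at Q = 0.8 is 162. CS is the trapezoid between demand and 84 over [0, 0.8]: (1/2)[(166 - 84) + (162 - 84)](0.8) = 64.

64.00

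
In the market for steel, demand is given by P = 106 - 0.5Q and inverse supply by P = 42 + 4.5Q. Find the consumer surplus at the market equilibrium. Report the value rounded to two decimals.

40.96

Set 106 - 0.5Q = 42 + 4.5Q, which gives 64 = 5Q, so Q* = 12.8 and P* = 106 - 0.5(12.8) = 99.6.
CS is the area between the demand curve and P* from 0 to Q*: (1/2)(12.8)(6.4) = 40.96.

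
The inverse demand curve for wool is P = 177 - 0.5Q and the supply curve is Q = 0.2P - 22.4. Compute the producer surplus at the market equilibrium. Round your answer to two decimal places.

Rewriting supply in inverse form: P = 112 + 5Q.
Equilibrium: 177 - 0.5Q = 112 + 5Q, so Q* = 11.8182 and P* = 171.0909.
PS is the area between P* and the supply curve from 0 to Q*: (1/2)(11.8182)(59.0909) = 349.1736.

349.17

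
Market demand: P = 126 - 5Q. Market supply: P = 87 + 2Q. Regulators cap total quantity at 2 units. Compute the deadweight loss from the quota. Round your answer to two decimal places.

Unrestricted equilibrium: Q* = (126 - 87)/(5 + 2) = 5.5714.
At Q = 2 the demand price is 126 - 5(2) = 116 and the supply price is 87 + 2(2) = 91.
Deadweight loss is the triangle between the curves from 2 to 5.5714: (1/2)(116 - 91)(5.5714 - 2) = 44.6429.

44.64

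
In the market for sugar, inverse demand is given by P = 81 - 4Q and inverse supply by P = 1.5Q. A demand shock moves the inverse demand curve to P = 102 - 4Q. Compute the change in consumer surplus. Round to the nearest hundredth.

Initial equilibrium: Q_0 = 14.7273, P_0 = 22.0909; CS_0 = (1/2)(14.7273)(58.9091) = 433.7851, PS_0 = (1/2)(14.7273)(22.0909) = 162.6694.
New equilibrium: 102 - 4Q = 1.5Q gives Q_1 = 18.5455, P_1 = 27.8182; CS_1 = 687.8678, PS_1 = 257.9504.
Change in consumer surplus = 687.8678 - 433.7851 = 254.0826.

254.08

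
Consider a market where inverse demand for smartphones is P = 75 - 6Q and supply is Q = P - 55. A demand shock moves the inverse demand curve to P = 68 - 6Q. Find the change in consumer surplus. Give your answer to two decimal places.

Rewriting supply in inverse form: P = 55 + Q.
Initial equilibrium: Q_0 = 2.8571, P_0 = 57.8571; CS_0 = (1/2)(2.8571)(17.1429) = 24.4898, PS_0 = (1/2)(2.8571)(2.8571) = 4.0816.
New equilibrium: 68 - 6Q = 55 + Q gives Q_1 = 1.8571, P_1 = 56.8571; CS_1 = 10.3469, PS_1 = 1.7245.
Change in consumer surplus = 10.3469 - 24.4898 = -14.1429.

-14.14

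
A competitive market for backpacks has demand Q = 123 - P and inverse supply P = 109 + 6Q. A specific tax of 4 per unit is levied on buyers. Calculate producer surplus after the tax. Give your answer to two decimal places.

Rewriting demand in inverse form: P = 123 - Q.
Without the tax, 123 - Q = 109 + 6Q so Q* = 2 and P* = 121.
A tax on buyers shifts demand down by 4: (123 - 4) - Q = 109 + 6Q, so Q_t = 1.4286. Buyers pay P_b = 121.5714; sellers receive P_s = P_b - 4 = 117.5714.
Producer surplus is the triangle above supply below P_s: (1/2)(1.4286)(117.5714 - 109) = 6.1224.

6.12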